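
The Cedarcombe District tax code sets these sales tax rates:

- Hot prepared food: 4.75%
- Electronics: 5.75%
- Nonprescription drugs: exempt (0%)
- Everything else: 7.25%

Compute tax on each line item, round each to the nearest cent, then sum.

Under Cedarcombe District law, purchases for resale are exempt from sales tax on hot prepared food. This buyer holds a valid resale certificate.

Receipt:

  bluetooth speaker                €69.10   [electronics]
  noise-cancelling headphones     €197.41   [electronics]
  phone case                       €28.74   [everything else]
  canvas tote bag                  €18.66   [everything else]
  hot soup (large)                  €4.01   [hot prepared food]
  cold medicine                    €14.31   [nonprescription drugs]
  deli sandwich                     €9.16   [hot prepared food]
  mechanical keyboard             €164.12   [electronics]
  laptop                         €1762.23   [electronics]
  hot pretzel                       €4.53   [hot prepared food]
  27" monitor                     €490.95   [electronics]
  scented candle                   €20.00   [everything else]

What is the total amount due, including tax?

Bluetooth speaker €69.10: electronics → 5.75% → €3.97
Noise-cancelling headphones €197.41: electronics → 5.75% → €11.35
Phone case €28.74: everything else → 7.25% → €2.08
Canvas tote bag €18.66: everything else → 7.25% → €1.35
Hot soup (large) €4.01: hot prepared food, buyer-exempt → 0% → €0.00
Cold medicine €14.31: nonprescription drugs → 0% → €0.00
Deli sandwich €9.16: hot prepared food, buyer-exempt → 0% → €0.00
Mechanical keyboard €164.12: electronics → 5.75% → €9.44
Laptop €1762.23: electronics → 5.75% → €101.33
Hot pretzel €4.53: hot prepared food, buyer-exempt → 0% → €0.00
27" monitor €490.95: electronics → 5.75% → €28.23
Scented candle €20.00: everything else → 7.25% → €1.45
Subtotal = €2783.22; tax = €159.20; total due = €2942.42

€2942.42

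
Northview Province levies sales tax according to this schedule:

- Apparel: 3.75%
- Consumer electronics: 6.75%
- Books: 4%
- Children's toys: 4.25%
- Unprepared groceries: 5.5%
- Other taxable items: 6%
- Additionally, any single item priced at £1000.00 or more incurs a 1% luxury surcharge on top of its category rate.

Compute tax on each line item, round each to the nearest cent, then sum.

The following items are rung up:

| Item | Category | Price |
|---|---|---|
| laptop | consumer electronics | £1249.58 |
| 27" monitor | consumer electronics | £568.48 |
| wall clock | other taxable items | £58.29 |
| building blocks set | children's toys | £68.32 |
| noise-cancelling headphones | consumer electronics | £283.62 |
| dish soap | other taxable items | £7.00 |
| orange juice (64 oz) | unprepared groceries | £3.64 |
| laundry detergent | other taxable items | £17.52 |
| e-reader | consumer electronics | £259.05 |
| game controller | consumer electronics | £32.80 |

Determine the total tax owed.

Laptop £1249.58: consumer electronics → 6.75% + 1% surcharge = 7.75% → £96.84
27" monitor £568.48: consumer electronics → 6.75% → £38.37
Wall clock £58.29: other taxable items → 6% → £3.50
Building blocks set £68.32: children's toys → 4.25% → £2.90
Noise-cancelling headphones £283.62: consumer electronics → 6.75% → £19.14
Dish soap £7.00: other taxable items → 6% → £0.42
Orange juice (64 oz) £3.64: unprepared groceries → 5.5% → £0.20
Laundry detergent £17.52: other taxable items → 6% → £1.05
E-reader £259.05: consumer electronics → 6.75% → £17.49
Game controller £32.80: consumer electronics → 6.75% → £2.21
Total tax = £96.84 + £38.37 + £3.50 + £2.90 + £19.14 + £0.42 + £0.20 + £1.05 + £17.49 + £2.21 = £182.12

£182.12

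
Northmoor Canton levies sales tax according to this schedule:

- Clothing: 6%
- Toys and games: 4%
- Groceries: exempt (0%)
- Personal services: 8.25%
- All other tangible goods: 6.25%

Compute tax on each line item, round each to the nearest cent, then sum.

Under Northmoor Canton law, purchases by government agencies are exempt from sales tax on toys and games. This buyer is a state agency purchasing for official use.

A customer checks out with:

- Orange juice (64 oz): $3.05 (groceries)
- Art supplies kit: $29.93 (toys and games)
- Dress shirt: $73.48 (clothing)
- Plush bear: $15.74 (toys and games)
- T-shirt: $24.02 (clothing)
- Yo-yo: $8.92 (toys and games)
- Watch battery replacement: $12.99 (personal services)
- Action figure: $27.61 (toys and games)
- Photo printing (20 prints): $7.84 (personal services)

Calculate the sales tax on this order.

$7.57

Orange juice (64 oz) $3.05: groceries → 0% → $0.00
Art supplies kit $29.93: toys and games, buyer-exempt → 0% → $0.00
Dress shirt $73.48: clothing → 6% → $4.41
Plush bear $15.74: toys and games, buyer-exempt → 0% → $0.00
T-shirt $24.02: clothing → 6% → $1.44
Yo-yo $8.92: toys and games, buyer-exempt → 0% → $0.00
Watch battery replacement $12.99: personal services → 8.25% → $1.07
Action figure $27.61: toys and games, buyer-exempt → 0% → $0.00
Photo printing (20 prints) $7.84: personal services → 8.25% → $0.65
Total tax = $4.41 + $1.44 + $1.07 + $0.65 = $7.57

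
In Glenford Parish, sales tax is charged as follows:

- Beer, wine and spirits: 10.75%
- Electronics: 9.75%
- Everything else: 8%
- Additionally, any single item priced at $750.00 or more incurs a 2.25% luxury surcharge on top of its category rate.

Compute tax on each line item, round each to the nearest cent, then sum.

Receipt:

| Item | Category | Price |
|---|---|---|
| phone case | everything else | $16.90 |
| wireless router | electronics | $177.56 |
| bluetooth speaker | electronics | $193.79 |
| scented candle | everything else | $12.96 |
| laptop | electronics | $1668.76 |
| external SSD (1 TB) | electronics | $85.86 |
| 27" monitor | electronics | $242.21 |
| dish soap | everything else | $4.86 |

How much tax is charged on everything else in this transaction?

$2.78

Phone case $16.90: everything else → 8% → $1.35
Scented candle $12.96: everything else → 8% → $1.04
Dish soap $4.86: everything else → 8% → $0.39
Tax on everything else = $1.35 + $1.04 + $0.39 = $2.78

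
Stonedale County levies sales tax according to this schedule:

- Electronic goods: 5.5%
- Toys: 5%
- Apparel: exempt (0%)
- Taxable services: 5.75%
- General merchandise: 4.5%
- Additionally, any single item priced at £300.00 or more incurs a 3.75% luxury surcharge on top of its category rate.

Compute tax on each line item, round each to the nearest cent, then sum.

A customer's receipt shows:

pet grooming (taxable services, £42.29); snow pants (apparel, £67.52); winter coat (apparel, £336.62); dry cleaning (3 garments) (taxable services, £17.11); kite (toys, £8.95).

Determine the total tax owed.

Pet grooming £42.29: taxable services → 5.75% → £2.43
Snow pants £67.52: apparel → 0% → £0.00
Winter coat £336.62: apparel → 0% + 3.75% surcharge = 3.75% → £12.62
Dry cleaning (3 garments) £17.11: taxable services → 5.75% → £0.98
Kite £8.95: toys → 5% → £0.45
Total tax = £2.43 + £12.62 + £0.98 + £0.45 = £16.48

£16.48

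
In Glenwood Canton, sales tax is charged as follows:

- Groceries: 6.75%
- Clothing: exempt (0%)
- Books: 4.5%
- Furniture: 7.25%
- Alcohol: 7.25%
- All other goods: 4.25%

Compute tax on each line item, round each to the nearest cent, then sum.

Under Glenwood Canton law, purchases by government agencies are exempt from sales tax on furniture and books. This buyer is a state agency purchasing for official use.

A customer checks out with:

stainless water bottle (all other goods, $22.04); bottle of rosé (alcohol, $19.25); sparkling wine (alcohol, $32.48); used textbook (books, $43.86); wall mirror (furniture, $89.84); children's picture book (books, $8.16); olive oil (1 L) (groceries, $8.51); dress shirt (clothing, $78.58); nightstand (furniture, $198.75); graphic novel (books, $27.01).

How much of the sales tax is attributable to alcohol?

$3.75

Bottle of rosé $19.25: alcohol → 7.25% → $1.40
Sparkling wine $32.48: alcohol → 7.25% → $2.35
Tax on alcohol = $1.40 + $2.35 = $3.75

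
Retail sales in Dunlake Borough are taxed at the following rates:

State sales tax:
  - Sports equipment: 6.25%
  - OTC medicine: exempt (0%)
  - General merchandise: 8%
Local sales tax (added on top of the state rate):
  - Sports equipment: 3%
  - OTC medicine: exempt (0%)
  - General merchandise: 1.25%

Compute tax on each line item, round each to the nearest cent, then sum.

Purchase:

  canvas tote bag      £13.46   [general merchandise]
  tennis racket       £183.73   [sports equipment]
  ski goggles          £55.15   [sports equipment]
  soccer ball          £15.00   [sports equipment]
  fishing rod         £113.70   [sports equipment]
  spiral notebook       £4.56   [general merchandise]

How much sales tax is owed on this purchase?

Canvas tote bag £13.46: general merchandise → 8% + 1.25% local = 9.25% → £1.25
Tennis racket £183.73: sports equipment → 6.25% + 3% local = 9.25% → £17.00
Ski goggles £55.15: sports equipment → 6.25% + 3% local = 9.25% → £5.10
Soccer ball £15.00: sports equipment → 6.25% + 3% local = 9.25% → £1.39
Fishing rod £113.70: sports equipment → 6.25% + 3% local = 9.25% → £10.52
Spiral notebook £4.56: general merchandise → 8% + 1.25% local = 9.25% → £0.42
Total tax = £1.25 + £17.00 + £5.10 + £1.39 + £10.52 + £0.42 = £35.68

£35.68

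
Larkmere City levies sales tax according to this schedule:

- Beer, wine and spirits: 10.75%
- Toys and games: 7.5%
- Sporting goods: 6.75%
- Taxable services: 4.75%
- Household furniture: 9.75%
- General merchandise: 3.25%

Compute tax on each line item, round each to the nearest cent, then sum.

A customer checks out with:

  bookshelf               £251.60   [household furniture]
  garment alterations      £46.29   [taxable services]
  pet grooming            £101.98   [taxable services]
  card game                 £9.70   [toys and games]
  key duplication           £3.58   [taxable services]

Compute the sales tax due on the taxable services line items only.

£7.21

Garment alterations £46.29: taxable services → 4.75% → £2.20
Pet grooming £101.98: taxable services → 4.75% → £4.84
Key duplication £3.58: taxable services → 4.75% → £0.17
Tax on taxable services = £2.20 + £4.84 + £0.17 = £7.21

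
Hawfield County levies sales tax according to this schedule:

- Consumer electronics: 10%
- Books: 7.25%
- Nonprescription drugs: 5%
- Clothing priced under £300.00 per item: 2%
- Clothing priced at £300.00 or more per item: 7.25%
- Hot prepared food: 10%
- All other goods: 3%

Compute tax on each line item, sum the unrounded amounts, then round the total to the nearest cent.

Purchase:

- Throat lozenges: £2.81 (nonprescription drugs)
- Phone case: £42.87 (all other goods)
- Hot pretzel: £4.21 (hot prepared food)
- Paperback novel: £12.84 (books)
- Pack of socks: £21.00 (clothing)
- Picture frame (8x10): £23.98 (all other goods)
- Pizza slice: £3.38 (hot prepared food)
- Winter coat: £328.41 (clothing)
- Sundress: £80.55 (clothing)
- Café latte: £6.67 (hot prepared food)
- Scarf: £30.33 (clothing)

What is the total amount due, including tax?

£588.00

Throat lozenges £2.81: nonprescription drugs → 5% → £0.1405
Phone case £42.87: all other goods → 3% → £1.2861
Hot pretzel £4.21: hot prepared food → 10% → £0.421
Paperback novel £12.84: books → 7.25% → £0.9309
Pack of socks £21.00: clothing, under £300.00 → 2% → £0.42
Picture frame (8x10) £23.98: all other goods → 3% → £0.7194
Pizza slice £3.38: hot prepared food → 10% → £0.338
Winter coat £328.41: clothing, £300.00 or more → 7.25% → £23.809725
Sundress £80.55: clothing, under £300.00 → 2% → £1.611
Café latte £6.67: hot prepared food → 10% → £0.667
Scarf £30.33: clothing, under £300.00 → 2% → £0.6066
Subtotal = £557.05; unrounded tax = £30.950225 → £30.95; total due = £588.00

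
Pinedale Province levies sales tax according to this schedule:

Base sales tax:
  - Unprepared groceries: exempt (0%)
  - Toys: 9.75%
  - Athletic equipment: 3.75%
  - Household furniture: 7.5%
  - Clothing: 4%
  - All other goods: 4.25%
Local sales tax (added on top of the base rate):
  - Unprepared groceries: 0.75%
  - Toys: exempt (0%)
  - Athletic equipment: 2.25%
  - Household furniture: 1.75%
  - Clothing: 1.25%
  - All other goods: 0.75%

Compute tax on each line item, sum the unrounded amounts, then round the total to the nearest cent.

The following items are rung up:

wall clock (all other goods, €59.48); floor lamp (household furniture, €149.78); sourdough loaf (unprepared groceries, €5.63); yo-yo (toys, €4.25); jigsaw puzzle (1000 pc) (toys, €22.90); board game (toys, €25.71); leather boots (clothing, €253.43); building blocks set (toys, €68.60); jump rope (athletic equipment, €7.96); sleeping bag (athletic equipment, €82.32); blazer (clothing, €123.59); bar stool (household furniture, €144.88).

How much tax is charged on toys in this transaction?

Yo-yo €4.25: toys → 9.75% + 0% local = 9.75% → €0.414375
Jigsaw puzzle (1000 pc) €22.90: toys → 9.75% + 0% local = 9.75% → €2.23275
Board game €25.71: toys → 9.75% + 0% local = 9.75% → €2.506725
Building blocks set €68.60: toys → 9.75% + 0% local = 9.75% → €6.6885
Tax on toys: unrounded sum = €11.84235 → €11.84

€11.84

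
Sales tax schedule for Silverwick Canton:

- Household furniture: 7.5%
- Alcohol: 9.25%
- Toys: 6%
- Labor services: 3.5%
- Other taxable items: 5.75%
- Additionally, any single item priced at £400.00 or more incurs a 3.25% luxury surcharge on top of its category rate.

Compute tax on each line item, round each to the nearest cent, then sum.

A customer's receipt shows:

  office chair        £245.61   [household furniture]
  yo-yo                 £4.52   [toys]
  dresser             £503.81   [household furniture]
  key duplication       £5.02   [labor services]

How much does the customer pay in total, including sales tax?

£831.99

Office chair £245.61: household furniture → 7.5% → £18.42
Yo-yo £4.52: toys → 6% → £0.27
Dresser £503.81: household furniture → 7.5% + 3.25% surcharge = 10.75% → £54.16
Key duplication £5.02: labor services → 3.5% → £0.18
Subtotal = £758.96; tax = £73.03; total due = £831.99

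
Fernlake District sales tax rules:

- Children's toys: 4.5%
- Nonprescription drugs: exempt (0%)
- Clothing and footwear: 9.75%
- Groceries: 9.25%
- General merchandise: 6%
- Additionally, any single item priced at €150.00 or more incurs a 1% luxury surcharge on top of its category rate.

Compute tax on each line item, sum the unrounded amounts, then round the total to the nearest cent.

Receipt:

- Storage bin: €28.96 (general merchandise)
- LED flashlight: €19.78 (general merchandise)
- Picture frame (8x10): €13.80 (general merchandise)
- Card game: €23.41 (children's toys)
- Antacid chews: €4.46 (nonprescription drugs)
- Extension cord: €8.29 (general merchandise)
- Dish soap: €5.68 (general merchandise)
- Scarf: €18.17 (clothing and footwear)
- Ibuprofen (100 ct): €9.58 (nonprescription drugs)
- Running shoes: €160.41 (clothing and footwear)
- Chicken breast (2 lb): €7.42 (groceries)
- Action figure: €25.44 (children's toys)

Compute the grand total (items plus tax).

Storage bin €28.96: general merchandise → 6% → €1.7376
LED flashlight €19.78: general merchandise → 6% → €1.1868
Picture frame (8x10) €13.80: general merchandise → 6% → €0.828
Card game €23.41: children's toys → 4.5% → €1.05345
Antacid chews €4.46: nonprescription drugs → 0% → €0.00
Extension cord €8.29: general merchandise → 6% → €0.4974
Dish soap €5.68: general merchandise → 6% → €0.3408
Scarf €18.17: clothing and footwear → 9.75% → €1.771575
Ibuprofen (100 ct) €9.58: nonprescription drugs → 0% → €0.00
Running shoes €160.41: clothing and footwear → 9.75% + 1% surcharge = 10.75% → €17.244075
Chicken breast (2 lb) €7.42: groceries → 9.25% → €0.68635
Action figure €25.44: children's toys → 4.5% → €1.1448
Subtotal = €325.40; unrounded tax = €26.49085 → €26.49; total due = €351.89

€351.89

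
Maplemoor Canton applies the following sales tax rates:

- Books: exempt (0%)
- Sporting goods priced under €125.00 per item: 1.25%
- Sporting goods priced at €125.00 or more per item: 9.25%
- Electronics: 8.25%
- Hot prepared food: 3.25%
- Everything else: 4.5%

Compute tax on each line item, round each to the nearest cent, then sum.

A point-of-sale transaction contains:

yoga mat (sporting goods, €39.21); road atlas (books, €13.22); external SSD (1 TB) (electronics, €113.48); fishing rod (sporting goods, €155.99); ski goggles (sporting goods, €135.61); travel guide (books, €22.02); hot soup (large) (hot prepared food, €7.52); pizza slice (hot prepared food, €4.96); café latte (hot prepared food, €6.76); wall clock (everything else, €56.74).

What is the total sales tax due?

€39.99

Yoga mat €39.21: sporting goods, under €125.00 → 1.25% → €0.49
Road atlas €13.22: books → 0% → €0.00
External SSD (1 TB) €113.48: electronics → 8.25% → €9.36
Fishing rod €155.99: sporting goods, €125.00 or more → 9.25% → €14.43
Ski goggles €135.61: sporting goods, €125.00 or more → 9.25% → €12.54
Travel guide €22.02: books → 0% → €0.00
Hot soup (large) €7.52: hot prepared food → 3.25% → €0.24
Pizza slice €4.96: hot prepared food → 3.25% → €0.16
Café latte €6.76: hot prepared food → 3.25% → €0.22
Wall clock €56.74: everything else → 4.5% → €2.55
Total tax = €0.49 + €9.36 + €14.43 + €12.54 + €0.24 + €0.16 + €0.22 + €2.55 = €39.99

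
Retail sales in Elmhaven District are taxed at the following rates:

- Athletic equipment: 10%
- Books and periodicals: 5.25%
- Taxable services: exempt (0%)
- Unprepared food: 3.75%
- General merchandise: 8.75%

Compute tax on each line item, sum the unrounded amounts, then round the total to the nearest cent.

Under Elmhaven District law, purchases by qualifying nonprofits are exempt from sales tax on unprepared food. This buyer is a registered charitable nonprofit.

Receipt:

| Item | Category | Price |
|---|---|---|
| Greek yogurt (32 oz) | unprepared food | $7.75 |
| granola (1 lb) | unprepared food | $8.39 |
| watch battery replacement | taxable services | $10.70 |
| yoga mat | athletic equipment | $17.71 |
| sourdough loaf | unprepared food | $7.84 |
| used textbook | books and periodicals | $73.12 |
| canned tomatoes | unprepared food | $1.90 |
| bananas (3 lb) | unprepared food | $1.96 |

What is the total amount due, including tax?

$134.98

Greek yogurt (32 oz) $7.75: unprepared food, buyer-exempt → 0% → $0.00
Granola (1 lb) $8.39: unprepared food, buyer-exempt → 0% → $0.00
Watch battery replacement $10.70: taxable services → 0% → $0.00
Yoga mat $17.71: athletic equipment → 10% → $1.771
Sourdough loaf $7.84: unprepared food, buyer-exempt → 0% → $0.00
Used textbook $73.12: books and periodicals → 5.25% → $3.8388
Canned tomatoes $1.90: unprepared food, buyer-exempt → 0% → $0.00
Bananas (3 lb) $1.96: unprepared food, buyer-exempt → 0% → $0.00
Subtotal = $129.37; unrounded tax = $5.6098 → $5.61; total due = $134.98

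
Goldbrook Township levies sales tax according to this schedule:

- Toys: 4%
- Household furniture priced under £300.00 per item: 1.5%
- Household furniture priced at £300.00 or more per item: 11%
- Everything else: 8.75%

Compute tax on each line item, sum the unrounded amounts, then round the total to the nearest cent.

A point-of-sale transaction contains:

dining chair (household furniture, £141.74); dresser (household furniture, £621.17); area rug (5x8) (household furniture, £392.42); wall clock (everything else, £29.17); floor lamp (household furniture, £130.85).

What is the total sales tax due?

£118.14

Dining chair £141.74: household furniture, under £300.00 → 1.5% → £2.1261
Dresser £621.17: household furniture, £300.00 or more → 11% → £68.3287
Area rug (5x8) £392.42: household furniture, £300.00 or more → 11% → £43.1662
Wall clock £29.17: everything else → 8.75% → £2.552375
Floor lamp £130.85: household furniture, under £300.00 → 1.5% → £1.96275
Unrounded tax sum = £118.136125 → £118.14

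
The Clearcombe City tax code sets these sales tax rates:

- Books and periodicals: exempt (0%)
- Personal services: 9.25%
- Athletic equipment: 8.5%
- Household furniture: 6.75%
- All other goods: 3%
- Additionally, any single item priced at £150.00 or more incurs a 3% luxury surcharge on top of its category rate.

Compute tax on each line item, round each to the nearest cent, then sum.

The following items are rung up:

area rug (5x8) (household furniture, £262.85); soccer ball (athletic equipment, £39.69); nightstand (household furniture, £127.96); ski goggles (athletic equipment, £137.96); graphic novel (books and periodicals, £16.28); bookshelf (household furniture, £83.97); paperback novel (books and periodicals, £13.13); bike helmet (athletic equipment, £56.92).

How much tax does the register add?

£59.88

Area rug (5x8) £262.85: household furniture → 6.75% + 3% surcharge = 9.75% → £25.63
Soccer ball £39.69: athletic equipment → 8.5% → £3.37
Nightstand £127.96: household furniture → 6.75% → £8.64
Ski goggles £137.96: athletic equipment → 8.5% → £11.73
Graphic novel £16.28: books and periodicals → 0% → £0.00
Bookshelf £83.97: household furniture → 6.75% → £5.67
Paperback novel £13.13: books and periodicals → 0% → £0.00
Bike helmet £56.92: athletic equipment → 8.5% → £4.84
Total tax = £25.63 + £3.37 + £8.64 + £11.73 + £5.67 + £4.84 = £59.88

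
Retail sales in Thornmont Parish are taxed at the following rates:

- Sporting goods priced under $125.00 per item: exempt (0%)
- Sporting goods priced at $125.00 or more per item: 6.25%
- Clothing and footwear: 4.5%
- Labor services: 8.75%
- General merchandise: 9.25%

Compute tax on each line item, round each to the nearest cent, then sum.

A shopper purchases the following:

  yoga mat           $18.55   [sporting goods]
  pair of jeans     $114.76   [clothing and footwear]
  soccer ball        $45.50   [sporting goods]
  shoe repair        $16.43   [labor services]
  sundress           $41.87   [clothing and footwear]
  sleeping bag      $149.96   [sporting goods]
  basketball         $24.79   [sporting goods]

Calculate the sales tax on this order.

Yoga mat $18.55: sporting goods, under $125.00 → 0% → $0.00
Pair of jeans $114.76: clothing and footwear → 4.5% → $5.16
Soccer ball $45.50: sporting goods, under $125.00 → 0% → $0.00
Shoe repair $16.43: labor services → 8.75% → $1.44
Sundress $41.87: clothing and footwear → 4.5% → $1.88
Sleeping bag $149.96: sporting goods, $125.00 or more → 6.25% → $9.37
Basketball $24.79: sporting goods, under $125.00 → 0% → $0.00
Total tax = $5.16 + $1.44 + $1.88 + $9.37 = $17.85

$17.85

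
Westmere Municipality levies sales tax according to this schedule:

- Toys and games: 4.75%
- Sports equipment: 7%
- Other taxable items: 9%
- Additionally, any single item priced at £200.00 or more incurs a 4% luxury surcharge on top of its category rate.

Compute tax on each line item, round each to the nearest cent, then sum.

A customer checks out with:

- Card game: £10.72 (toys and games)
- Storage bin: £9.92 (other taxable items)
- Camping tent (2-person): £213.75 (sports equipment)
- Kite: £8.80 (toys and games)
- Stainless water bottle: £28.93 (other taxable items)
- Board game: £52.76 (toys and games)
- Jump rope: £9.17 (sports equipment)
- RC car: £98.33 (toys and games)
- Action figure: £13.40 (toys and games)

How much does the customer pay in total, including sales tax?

Card game £10.72: toys and games → 4.75% → £0.51
Storage bin £9.92: other taxable items → 9% → £0.89
Camping tent (2-person) £213.75: sports equipment → 7% + 4% surcharge = 11% → £23.51
Kite £8.80: toys and games → 4.75% → £0.42
Stainless water bottle £28.93: other taxable items → 9% → £2.60
Board game £52.76: toys and games → 4.75% → £2.51
Jump rope £9.17: sports equipment → 7% → £0.64
RC car £98.33: toys and games → 4.75% → £4.67
Action figure £13.40: toys and games → 4.75% → £0.64
Subtotal = £445.78; tax = £36.39; total due = £482.17

£482.17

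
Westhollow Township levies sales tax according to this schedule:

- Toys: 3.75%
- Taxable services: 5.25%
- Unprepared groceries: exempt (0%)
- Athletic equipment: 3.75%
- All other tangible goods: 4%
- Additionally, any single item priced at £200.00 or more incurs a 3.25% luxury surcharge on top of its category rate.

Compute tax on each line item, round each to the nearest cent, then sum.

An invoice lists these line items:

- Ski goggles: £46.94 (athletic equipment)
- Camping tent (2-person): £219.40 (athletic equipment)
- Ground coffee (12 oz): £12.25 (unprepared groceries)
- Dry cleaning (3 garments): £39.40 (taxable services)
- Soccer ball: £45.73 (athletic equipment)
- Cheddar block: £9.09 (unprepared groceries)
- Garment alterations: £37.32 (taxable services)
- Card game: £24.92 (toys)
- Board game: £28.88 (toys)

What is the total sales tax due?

Ski goggles £46.94: athletic equipment → 3.75% → £1.76
Camping tent (2-person) £219.40: athletic equipment → 3.75% + 3.25% surcharge = 7% → £15.36
Ground coffee (12 oz) £12.25: unprepared groceries → 0% → £0.00
Dry cleaning (3 garments) £39.40: taxable services → 5.25% → £2.07
Soccer ball £45.73: athletic equipment → 3.75% → £1.71
Cheddar block £9.09: unprepared groceries → 0% → £0.00
Garment alterations £37.32: taxable services → 5.25% → £1.96
Card game £24.92: toys → 3.75% → £0.93
Board game £28.88: toys → 3.75% → £1.08
Total tax = £1.76 + £15.36 + £2.07 + £1.71 + £1.96 + £0.93 + £1.08 = £24.87

£24.87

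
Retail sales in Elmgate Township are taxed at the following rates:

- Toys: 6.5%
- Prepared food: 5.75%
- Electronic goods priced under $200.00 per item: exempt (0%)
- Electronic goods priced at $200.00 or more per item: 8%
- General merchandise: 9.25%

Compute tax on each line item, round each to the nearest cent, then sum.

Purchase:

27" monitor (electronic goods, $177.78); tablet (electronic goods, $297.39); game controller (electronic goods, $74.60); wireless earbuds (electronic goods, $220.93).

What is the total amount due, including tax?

27" monitor $177.78: electronic goods, under $200.00 → 0% → $0.00
Tablet $297.39: electronic goods, $200.00 or more → 8% → $23.79
Game controller $74.60: electronic goods, under $200.00 → 0% → $0.00
Wireless earbuds $220.93: electronic goods, $200.00 or more → 8% → $17.67
Subtotal = $770.70; tax = $41.46; total due = $812.16

$812.16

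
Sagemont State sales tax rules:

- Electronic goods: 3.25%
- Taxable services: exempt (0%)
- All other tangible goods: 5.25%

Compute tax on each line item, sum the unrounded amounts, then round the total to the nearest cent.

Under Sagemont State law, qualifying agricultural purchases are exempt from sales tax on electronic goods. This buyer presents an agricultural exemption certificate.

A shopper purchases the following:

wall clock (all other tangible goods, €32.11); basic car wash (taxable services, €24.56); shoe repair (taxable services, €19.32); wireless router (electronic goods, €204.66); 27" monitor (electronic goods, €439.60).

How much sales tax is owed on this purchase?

€1.69

Wall clock €32.11: all other tangible goods → 5.25% → €1.685775
Basic car wash €24.56: taxable services → 0% → €0.00
Shoe repair €19.32: taxable services → 0% → €0.00
Wireless router €204.66: electronic goods, buyer-exempt → 0% → €0.00
27" monitor €439.60: electronic goods, buyer-exempt → 0% → €0.00
Unrounded tax sum = €1.685775 → €1.69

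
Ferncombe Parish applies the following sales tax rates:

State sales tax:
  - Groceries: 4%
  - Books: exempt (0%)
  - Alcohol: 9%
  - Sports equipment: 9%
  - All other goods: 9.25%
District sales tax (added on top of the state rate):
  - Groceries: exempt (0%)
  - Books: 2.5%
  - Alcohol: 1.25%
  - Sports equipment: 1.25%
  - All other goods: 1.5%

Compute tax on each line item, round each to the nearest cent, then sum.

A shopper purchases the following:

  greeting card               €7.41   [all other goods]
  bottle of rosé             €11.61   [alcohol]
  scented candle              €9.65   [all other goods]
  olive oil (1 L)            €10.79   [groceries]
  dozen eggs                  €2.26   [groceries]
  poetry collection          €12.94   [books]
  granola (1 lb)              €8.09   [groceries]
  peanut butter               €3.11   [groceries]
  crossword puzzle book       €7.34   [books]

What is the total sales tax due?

Greeting card €7.41: all other goods → 9.25% + 1.5% district = 10.75% → €0.80
Bottle of rosé €11.61: alcohol → 9% + 1.25% district = 10.25% → €1.19
Scented candle €9.65: all other goods → 9.25% + 1.5% district = 10.75% → €1.04
Olive oil (1 L) €10.79: groceries → 4% + 0% district = 4% → €0.43
Dozen eggs €2.26: groceries → 4% + 0% district = 4% → €0.09
Poetry collection €12.94: books → 0% + 2.5% district = 2.5% → €0.32
Granola (1 lb) €8.09: groceries → 4% + 0% district = 4% → €0.32
Peanut butter €3.11: groceries → 4% + 0% district = 4% → €0.12
Crossword puzzle book €7.34: books → 0% + 2.5% district = 2.5% → €0.18
Total tax = €0.80 + €1.19 + €1.04 + €0.43 + €0.09 + €0.32 + €0.32 + €0.12 + €0.18 = €4.49

€4.49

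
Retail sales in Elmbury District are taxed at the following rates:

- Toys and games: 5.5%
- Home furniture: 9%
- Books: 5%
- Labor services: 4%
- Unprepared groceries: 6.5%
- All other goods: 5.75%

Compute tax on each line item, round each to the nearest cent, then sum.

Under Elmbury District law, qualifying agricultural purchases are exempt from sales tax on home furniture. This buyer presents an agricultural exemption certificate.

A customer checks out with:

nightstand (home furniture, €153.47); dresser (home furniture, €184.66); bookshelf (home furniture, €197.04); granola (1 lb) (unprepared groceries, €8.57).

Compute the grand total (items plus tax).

€544.30

Nightstand €153.47: home furniture, buyer-exempt → 0% → €0.00
Dresser €184.66: home furniture, buyer-exempt → 0% → €0.00
Bookshelf €197.04: home furniture, buyer-exempt → 0% → €0.00
Granola (1 lb) €8.57: unprepared groceries → 6.5% → €0.56
Subtotal = €543.74; tax = €0.56; total due = €544.30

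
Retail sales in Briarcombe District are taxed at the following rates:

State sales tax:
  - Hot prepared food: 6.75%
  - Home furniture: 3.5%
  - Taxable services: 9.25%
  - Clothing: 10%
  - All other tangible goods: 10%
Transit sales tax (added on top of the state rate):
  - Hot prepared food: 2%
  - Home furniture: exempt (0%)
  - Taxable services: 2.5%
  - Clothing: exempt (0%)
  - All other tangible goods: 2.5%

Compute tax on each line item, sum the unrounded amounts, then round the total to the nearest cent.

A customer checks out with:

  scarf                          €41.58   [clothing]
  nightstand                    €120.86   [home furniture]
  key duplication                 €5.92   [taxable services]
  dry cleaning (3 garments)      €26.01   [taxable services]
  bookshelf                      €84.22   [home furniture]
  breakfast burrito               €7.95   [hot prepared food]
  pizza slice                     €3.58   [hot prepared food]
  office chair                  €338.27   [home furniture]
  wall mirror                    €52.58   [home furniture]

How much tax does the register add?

€29.78

Scarf €41.58: clothing → 10% + 0% transit = 10% → €4.158
Nightstand €120.86: home furniture → 3.5% + 0% transit = 3.5% → €4.2301
Key duplication €5.92: taxable services → 9.25% + 2.5% transit = 11.75% → €0.6956
Dry cleaning (3 garments) €26.01: taxable services → 9.25% + 2.5% transit = 11.75% → €3.056175
Bookshelf €84.22: home furniture → 3.5% + 0% transit = 3.5% → €2.9477
Breakfast burrito €7.95: hot prepared food → 6.75% + 2% transit = 8.75% → €0.695625
Pizza slice €3.58: hot prepared food → 6.75% + 2% transit = 8.75% → €0.31325
Office chair €338.27: home furniture → 3.5% + 0% transit = 3.5% → €11.83945
Wall mirror €52.58: home furniture → 3.5% + 0% transit = 3.5% → €1.8403
Unrounded tax sum = €29.7762 → €29.78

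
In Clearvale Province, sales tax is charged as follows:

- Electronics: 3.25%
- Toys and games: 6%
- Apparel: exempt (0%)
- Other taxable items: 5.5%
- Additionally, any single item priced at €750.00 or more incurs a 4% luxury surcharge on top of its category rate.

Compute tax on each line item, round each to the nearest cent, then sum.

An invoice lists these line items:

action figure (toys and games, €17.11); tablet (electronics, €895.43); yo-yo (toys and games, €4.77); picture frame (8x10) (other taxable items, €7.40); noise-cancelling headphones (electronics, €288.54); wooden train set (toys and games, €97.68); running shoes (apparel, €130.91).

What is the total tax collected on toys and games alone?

€7.18

Action figure €17.11: toys and games → 6% → €1.03
Yo-yo €4.77: toys and games → 6% → €0.29
Wooden train set €97.68: toys and games → 6% → €5.86
Tax on toys and games = €1.03 + €0.29 + €5.86 = €7.18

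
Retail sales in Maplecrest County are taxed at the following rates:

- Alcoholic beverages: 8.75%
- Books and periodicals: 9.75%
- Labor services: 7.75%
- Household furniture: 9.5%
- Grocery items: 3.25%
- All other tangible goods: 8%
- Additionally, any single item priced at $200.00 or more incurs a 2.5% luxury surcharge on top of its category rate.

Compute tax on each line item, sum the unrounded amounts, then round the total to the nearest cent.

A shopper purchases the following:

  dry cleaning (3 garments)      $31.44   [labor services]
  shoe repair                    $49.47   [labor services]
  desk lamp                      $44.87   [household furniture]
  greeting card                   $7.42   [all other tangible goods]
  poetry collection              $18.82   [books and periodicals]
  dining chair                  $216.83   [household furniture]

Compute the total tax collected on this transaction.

Dry cleaning (3 garments) $31.44: labor services → 7.75% → $2.4366
Shoe repair $49.47: labor services → 7.75% → $3.833925
Desk lamp $44.87: household furniture → 9.5% → $4.26265
Greeting card $7.42: all other tangible goods → 8% → $0.5936
Poetry collection $18.82: books and periodicals → 9.75% → $1.83495
Dining chair $216.83: household furniture → 9.5% + 2.5% surcharge = 12% → $26.0196
Unrounded tax sum = $38.981325 → $38.98

$38.98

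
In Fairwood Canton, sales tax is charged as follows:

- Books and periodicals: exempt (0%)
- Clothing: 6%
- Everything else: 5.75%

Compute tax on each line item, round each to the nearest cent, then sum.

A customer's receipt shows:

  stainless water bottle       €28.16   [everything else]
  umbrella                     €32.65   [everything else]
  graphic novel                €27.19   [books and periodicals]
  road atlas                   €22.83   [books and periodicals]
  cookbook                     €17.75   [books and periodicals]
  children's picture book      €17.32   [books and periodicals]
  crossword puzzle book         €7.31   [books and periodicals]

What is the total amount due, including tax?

Stainless water bottle €28.16: everything else → 5.75% → €1.62
Umbrella €32.65: everything else → 5.75% → €1.88
Graphic novel €27.19: books and periodicals → 0% → €0.00
Road atlas €22.83: books and periodicals → 0% → €0.00
Cookbook €17.75: books and periodicals → 0% → €0.00
Children's picture book €17.32: books and periodicals → 0% → €0.00
Crossword puzzle book €7.31: books and periodicals → 0% → €0.00
Subtotal = €153.21; tax = €3.50; total due = €156.71

€156.71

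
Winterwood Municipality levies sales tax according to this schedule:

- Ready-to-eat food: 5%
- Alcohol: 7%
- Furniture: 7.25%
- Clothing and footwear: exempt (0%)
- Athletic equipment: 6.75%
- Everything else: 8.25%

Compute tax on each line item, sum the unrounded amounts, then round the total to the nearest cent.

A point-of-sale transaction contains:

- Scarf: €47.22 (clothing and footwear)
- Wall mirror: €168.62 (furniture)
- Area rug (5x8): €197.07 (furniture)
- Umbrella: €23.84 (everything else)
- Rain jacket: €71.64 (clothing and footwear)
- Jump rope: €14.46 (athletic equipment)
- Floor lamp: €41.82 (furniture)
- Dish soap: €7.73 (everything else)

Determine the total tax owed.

€33.13

Scarf €47.22: clothing and footwear → 0% → €0.00
Wall mirror €168.62: furniture → 7.25% → €12.22495
Area rug (5x8) €197.07: furniture → 7.25% → €14.287575
Umbrella €23.84: everything else → 8.25% → €1.9668
Rain jacket €71.64: clothing and footwear → 0% → €0.00
Jump rope €14.46: athletic equipment → 6.75% → €0.97605
Floor lamp €41.82: furniture → 7.25% → €3.03195
Dish soap €7.73: everything else → 8.25% → €0.637725
Unrounded tax sum = €33.12505 → €33.13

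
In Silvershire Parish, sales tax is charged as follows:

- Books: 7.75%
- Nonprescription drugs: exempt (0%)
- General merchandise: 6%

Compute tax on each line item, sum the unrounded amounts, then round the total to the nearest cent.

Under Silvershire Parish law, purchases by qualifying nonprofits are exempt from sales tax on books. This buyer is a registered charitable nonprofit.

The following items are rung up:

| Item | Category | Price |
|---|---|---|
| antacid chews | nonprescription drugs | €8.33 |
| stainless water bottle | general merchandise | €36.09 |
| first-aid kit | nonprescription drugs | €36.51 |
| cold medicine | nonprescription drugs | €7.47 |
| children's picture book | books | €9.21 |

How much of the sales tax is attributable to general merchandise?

Stainless water bottle €36.09: general merchandise → 6% → €2.1654
Tax on general merchandise: unrounded sum = €2.1654 → €2.17

€2.17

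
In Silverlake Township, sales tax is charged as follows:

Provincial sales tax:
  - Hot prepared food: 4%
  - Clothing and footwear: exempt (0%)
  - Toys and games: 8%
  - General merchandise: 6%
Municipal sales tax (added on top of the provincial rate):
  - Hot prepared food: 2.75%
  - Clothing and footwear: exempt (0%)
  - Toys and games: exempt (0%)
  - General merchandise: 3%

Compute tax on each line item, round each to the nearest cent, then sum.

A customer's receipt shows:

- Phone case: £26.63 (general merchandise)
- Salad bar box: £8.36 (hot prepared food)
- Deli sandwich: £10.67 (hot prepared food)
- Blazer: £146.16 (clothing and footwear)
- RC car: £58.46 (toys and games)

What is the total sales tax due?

Phone case £26.63: general merchandise → 6% + 3% municipal = 9% → £2.40
Salad bar box £8.36: hot prepared food → 4% + 2.75% municipal = 6.75% → £0.56
Deli sandwich £10.67: hot prepared food → 4% + 2.75% municipal = 6.75% → £0.72
Blazer £146.16: clothing and footwear → 0% + 0% municipal = 0% → £0.00
RC car £58.46: toys and games → 8% + 0% municipal = 8% → £4.68
Total tax = £2.40 + £0.56 + £0.72 + £4.68 = £8.36

£8.36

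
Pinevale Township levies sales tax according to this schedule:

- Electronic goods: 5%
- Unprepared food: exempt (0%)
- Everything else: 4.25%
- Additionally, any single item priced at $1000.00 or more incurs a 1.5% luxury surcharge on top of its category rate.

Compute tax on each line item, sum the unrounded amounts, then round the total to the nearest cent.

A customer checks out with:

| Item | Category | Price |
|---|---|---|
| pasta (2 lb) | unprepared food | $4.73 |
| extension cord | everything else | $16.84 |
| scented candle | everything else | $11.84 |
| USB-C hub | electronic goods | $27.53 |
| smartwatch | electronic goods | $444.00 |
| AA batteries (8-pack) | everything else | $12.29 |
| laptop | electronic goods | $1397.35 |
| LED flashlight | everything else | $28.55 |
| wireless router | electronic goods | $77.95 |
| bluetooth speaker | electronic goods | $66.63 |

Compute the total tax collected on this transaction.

Pasta (2 lb) $4.73: unprepared food → 0% → $0.00
Extension cord $16.84: everything else → 4.25% → $0.7157
Scented candle $11.84: everything else → 4.25% → $0.5032
USB-C hub $27.53: electronic goods → 5% → $1.3765
Smartwatch $444.00: electronic goods → 5% → $22.20
AA batteries (8-pack) $12.29: everything else → 4.25% → $0.522325
Laptop $1397.35: electronic goods → 5% + 1.5% surcharge = 6.5% → $90.82775
LED flashlight $28.55: everything else → 4.25% → $1.213375
Wireless router $77.95: electronic goods → 5% → $3.8975
Bluetooth speaker $66.63: electronic goods → 5% → $3.3315
Unrounded tax sum = $124.58785 → $124.59

$124.59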